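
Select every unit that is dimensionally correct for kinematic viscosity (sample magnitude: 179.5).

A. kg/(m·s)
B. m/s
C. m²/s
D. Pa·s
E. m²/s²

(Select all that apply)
C

kinematic viscosity has SI base units: m^2 / s

Checking each option against m^2 / s:
  A. kg/(m·s): ✗ does not match
  B. m/s: ✗ does not match
  C. m²/s: ✓ matches
  D. Pa·s: ✗ does not match
  E. m²/s²: ✗ does not match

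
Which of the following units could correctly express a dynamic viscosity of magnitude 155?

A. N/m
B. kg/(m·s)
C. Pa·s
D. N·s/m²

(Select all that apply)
B, C, D

dynamic viscosity has SI base units: kg / (m * s)

Checking each option against kg / (m * s):
  A. N/m: ✗ does not match
  B. kg/(m·s): ✓ matches
  C. Pa·s: ✓ matches
  D. N·s/m²: ✓ matches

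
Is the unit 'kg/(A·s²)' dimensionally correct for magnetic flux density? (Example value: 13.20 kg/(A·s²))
Yes

magnetic flux density has SI base units: kg / (A * s^2)
kg/(A·s²) reduces to the same SI base units, so it is a valid unit for magnetic flux density.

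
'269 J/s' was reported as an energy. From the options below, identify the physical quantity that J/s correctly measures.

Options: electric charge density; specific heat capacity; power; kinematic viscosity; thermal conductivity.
power

energy should have units dimensionally equivalent to kg * m^2 / s^2 (e.g. J).
The given unit 'J/s' reduces to kg * m^2 / s^3. Of the listed options, that is the dimensionality of power.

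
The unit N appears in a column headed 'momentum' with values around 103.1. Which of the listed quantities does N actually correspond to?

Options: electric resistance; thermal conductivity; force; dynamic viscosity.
force

momentum should have units dimensionally equivalent to kg * m / s (e.g. kg·m/s).
The given unit 'N' reduces to kg * m / s^2. Of the listed options, that is the dimensionality of force.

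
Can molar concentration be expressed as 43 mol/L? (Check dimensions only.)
Yes

molar concentration has SI base units: mol / m^3
mol/L reduces to the same SI base units, so it is a valid unit for molar concentration.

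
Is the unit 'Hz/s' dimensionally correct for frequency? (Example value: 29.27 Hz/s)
No

frequency has SI base units: 1 / s
Hz/s does NOT reduce to 1 / s; a valid unit for frequency would be e.g. Hz.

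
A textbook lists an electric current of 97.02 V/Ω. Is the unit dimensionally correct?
Yes

electric current has SI base units: A
V/Ω reduces to the same SI base units, so it is a valid unit for electric current.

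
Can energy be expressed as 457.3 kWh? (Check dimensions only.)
Yes

energy has SI base units: kg * m^2 / s^2
kWh reduces to the same SI base units, so it is a valid unit for energy.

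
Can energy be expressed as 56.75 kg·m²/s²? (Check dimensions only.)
Yes

energy has SI base units: kg * m^2 / s^2
kg·m²/s² reduces to the same SI base units, so it is a valid unit for energy.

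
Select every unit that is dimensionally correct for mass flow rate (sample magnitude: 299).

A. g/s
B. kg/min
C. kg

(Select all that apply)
A, B

mass flow rate has SI base units: kg / s

Checking each option against kg / s:
  A. g/s: ✓ matches
  B. kg/min: ✓ matches
  C. kg: ✗ does not match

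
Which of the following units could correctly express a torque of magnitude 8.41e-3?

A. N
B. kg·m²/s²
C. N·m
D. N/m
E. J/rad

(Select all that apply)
B, C, E

torque has SI base units: kg * m^2 / s^2

Checking each option against kg * m^2 / s^2:
  A. N: ✗ does not match
  B. kg·m²/s²: ✓ matches
  C. N·m: ✓ matches
  D. N/m: ✗ does not match
  E. J/rad: ✓ matches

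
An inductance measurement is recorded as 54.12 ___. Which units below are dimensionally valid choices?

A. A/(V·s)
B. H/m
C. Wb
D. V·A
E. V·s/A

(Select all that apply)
E

inductance has SI base units: kg * m^2 / (A^2 * s^2)

Checking each option against kg * m^2 / (A^2 * s^2):
  A. A/(V·s): ✗ does not match
  B. H/m: ✗ does not match
  C. Wb: ✗ does not match
  D. V·A: ✗ does not match
  E. V·s/A: ✓ matches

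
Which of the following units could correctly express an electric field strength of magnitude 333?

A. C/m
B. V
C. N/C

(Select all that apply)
C

electric field strength has SI base units: kg * m / (A * s^3)

Checking each option against kg * m / (A * s^3):
  A. C/m: ✗ does not match
  B. V: ✗ does not match
  C. N/C: ✓ matches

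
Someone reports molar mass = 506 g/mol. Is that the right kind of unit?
Yes

molar mass has SI base units: kg / mol
g/mol reduces to the same SI base units, so it is a valid unit for molar mass.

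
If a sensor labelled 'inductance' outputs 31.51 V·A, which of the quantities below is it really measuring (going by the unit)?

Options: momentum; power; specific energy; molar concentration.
power

inductance should have units dimensionally equivalent to kg * m^2 / (A^2 * s^2) (e.g. H).
The given unit 'V·A' reduces to kg * m^2 / s^3. Of the listed options, that is the dimensionality of power.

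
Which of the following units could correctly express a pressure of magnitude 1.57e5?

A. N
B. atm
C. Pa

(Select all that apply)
B, C

pressure has SI base units: kg / (m * s^2)

Checking each option against kg / (m * s^2):
  A. N: ✗ does not match
  B. atm: ✓ matches
  C. Pa: ✓ matches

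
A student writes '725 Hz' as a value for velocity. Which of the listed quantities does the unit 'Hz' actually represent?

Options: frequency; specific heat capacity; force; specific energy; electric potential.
frequency

velocity should have units dimensionally equivalent to m / s (e.g. m/s).
The given unit 'Hz' reduces to 1 / s. Of the listed options, that is the dimensionality of frequency.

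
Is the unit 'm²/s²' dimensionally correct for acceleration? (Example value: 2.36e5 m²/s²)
No

acceleration has SI base units: m / s^2
m²/s² does NOT reduce to m / s^2; a valid unit for acceleration would be e.g. m/s².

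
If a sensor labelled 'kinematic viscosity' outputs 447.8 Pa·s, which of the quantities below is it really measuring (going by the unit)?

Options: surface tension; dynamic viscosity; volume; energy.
dynamic viscosity

kinematic viscosity should have units dimensionally equivalent to m^2 / s (e.g. m²/s).
The given unit 'Pa·s' reduces to kg / (m * s). Of the listed options, that is the dimensionality of dynamic viscosity.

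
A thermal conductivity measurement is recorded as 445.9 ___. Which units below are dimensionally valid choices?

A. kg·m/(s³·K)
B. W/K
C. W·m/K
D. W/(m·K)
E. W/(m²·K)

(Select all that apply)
A, D

thermal conductivity has SI base units: kg * m / (s^3 * K)

Checking each option against kg * m / (s^3 * K):
  A. kg·m/(s³·K): ✓ matches
  B. W/K: ✗ does not match
  C. W·m/K: ✗ does not match
  D. W/(m·K): ✓ matches
  E. W/(m²·K): ✗ does not match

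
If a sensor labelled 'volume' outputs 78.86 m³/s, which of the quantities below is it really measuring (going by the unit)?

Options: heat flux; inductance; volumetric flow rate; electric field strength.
volumetric flow rate

volume should have units dimensionally equivalent to m^3 (e.g. m³).
The given unit 'm³/s' reduces to m^3 / s. Of the listed options, that is the dimensionality of volumetric flow rate.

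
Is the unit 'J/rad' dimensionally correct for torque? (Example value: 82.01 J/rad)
Yes

torque has SI base units: kg * m^2 / s^2
J/rad reduces to the same SI base units, so it is a valid unit for torque.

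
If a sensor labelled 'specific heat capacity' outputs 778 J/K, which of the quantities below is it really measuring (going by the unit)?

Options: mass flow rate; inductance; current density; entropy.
entropy

specific heat capacity should have units dimensionally equivalent to m^2 / (s^2 * K) (e.g. J/(kg·K)).
The given unit 'J/K' reduces to kg * m^2 / (s^2 * K). Of the listed options, that is the dimensionality of entropy.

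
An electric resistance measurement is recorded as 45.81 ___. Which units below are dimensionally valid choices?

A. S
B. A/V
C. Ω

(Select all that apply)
C

electric resistance has SI base units: kg * m^2 / (A^2 * s^3)

Checking each option against kg * m^2 / (A^2 * s^3):
  A. S: ✗ does not match
  B. A/V: ✗ does not match
  C. Ω: ✓ matches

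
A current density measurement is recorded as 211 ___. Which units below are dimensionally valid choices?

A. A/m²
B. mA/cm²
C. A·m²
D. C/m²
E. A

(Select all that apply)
A, B

current density has SI base units: A / m^2

Checking each option against A / m^2:
  A. A/m²: ✓ matches
  B. mA/cm²: ✓ matches
  C. A·m²: ✗ does not match
  D. C/m²: ✗ does not match
  E. A: ✗ does not match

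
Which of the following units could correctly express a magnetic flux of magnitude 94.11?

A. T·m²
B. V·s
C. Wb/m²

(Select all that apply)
A, B

magnetic flux has SI base units: kg * m^2 / (A * s^2)

Checking each option against kg * m^2 / (A * s^2):
  A. T·m²: ✓ matches
  B. V·s: ✓ matches
  C. Wb/m²: ✗ does not match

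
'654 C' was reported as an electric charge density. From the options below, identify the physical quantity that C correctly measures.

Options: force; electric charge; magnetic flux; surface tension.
electric charge

electric charge density should have units dimensionally equivalent to A * s / m^3 (e.g. C/m³).
The given unit 'C' reduces to A * s. Of the listed options, that is the dimensionality of electric charge.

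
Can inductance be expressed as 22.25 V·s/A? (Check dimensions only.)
Yes

inductance has SI base units: kg * m^2 / (A^2 * s^2)
V·s/A reduces to the same SI base units, so it is a valid unit for inductance.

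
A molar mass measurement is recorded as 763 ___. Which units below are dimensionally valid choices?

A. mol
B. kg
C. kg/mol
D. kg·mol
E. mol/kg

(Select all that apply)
C

molar mass has SI base units: kg / mol

Checking each option against kg / mol:
  A. mol: ✗ does not match
  B. kg: ✗ does not match
  C. kg/mol: ✓ matches
  D. kg·mol: ✗ does not match
  E. mol/kg: ✗ does not match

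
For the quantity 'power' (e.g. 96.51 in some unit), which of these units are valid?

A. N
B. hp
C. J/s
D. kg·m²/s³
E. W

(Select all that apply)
B, C, D, E

power has SI base units: kg * m^2 / s^3

Checking each option against kg * m^2 / s^3:
  A. N: ✗ does not match
  B. hp: ✓ matches
  C. J/s: ✓ matches
  D. kg·m²/s³: ✓ matches
  E. W: ✓ matches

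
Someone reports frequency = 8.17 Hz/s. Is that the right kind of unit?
No

frequency has SI base units: 1 / s
Hz/s does NOT reduce to 1 / s; a valid unit for frequency would be e.g. Hz.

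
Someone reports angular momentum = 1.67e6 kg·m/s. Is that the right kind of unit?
No

angular momentum has SI base units: kg * m^2 / s
kg·m/s does NOT reduce to kg * m^2 / s; a valid unit for angular momentum would be e.g. kg·m²/s.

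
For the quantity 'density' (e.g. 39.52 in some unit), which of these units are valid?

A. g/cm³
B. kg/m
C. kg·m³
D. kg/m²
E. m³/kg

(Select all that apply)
A

density has SI base units: kg / m^3

Checking each option against kg / m^3:
  A. g/cm³: ✓ matches
  B. kg/m: ✗ does not match
  C. kg·m³: ✗ does not match
  D. kg/m²: ✗ does not match
  E. m³/kg: ✗ does not match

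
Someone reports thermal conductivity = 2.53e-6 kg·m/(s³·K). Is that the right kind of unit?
Yes

thermal conductivity has SI base units: kg * m / (s^3 * K)
kg·m/(s³·K) reduces to the same SI base units, so it is a valid unit for thermal conductivity.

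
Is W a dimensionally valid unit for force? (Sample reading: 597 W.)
No

force has SI base units: kg * m / s^2
W does NOT reduce to kg * m / s^2; a valid unit for force would be e.g. N.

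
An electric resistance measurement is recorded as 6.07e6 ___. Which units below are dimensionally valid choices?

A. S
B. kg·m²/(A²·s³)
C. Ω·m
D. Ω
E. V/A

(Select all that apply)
B, D, E

electric resistance has SI base units: kg * m^2 / (A^2 * s^3)

Checking each option against kg * m^2 / (A^2 * s^3):
  A. S: ✗ does not match
  B. kg·m²/(A²·s³): ✓ matches
  C. Ω·m: ✗ does not match
  D. Ω: ✓ matches
  E. V/A: ✓ matches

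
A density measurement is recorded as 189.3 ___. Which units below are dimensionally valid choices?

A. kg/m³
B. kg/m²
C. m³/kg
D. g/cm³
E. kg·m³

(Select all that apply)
A, D

density has SI base units: kg / m^3

Checking each option against kg / m^3:
  A. kg/m³: ✓ matches
  B. kg/m²: ✗ does not match
  C. m³/kg: ✗ does not match
  D. g/cm³: ✓ matches
  E. kg·m³: ✗ does not match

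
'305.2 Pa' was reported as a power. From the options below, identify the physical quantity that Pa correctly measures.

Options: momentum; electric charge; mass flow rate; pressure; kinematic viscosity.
pressure

power should have units dimensionally equivalent to kg * m^2 / s^3 (e.g. W).
The given unit 'Pa' reduces to kg / (m * s^2). Of the listed options, that is the dimensionality of pressure.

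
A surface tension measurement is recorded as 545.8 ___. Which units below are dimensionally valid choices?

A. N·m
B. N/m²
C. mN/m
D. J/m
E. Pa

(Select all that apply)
C

surface tension has SI base units: kg / s^2

Checking each option against kg / s^2:
  A. N·m: ✗ does not match
  B. N/m²: ✗ does not match
  C. mN/m: ✓ matches
  D. J/m: ✗ does not match
  E. Pa: ✗ does not match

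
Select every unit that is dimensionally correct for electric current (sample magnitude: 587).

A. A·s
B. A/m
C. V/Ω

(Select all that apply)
C

electric current has SI base units: A

Checking each option against A:
  A. A·s: ✗ does not match
  B. A/m: ✗ does not match
  C. V/Ω: ✓ matches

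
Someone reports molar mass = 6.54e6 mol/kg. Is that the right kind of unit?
No

molar mass has SI base units: kg / mol
mol/kg does NOT reduce to kg / mol; a valid unit for molar mass would be e.g. kg/mol.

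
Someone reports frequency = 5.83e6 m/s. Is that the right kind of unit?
No

frequency has SI base units: 1 / s
m/s does NOT reduce to 1 / s; a valid unit for frequency would be e.g. Hz.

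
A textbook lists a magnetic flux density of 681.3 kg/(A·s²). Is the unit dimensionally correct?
Yes

magnetic flux density has SI base units: kg / (A * s^2)
kg/(A·s²) reduces to the same SI base units, so it is a valid unit for magnetic flux density.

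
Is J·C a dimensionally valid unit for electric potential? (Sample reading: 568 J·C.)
No

electric potential has SI base units: kg * m^2 / (A * s^3)
J·C does NOT reduce to kg * m^2 / (A * s^3); a valid unit for electric potential would be e.g. V.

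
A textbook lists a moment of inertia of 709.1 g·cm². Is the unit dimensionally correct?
Yes

moment of inertia has SI base units: kg * m^2
g·cm² reduces to the same SI base units, so it is a valid unit for moment of inertia.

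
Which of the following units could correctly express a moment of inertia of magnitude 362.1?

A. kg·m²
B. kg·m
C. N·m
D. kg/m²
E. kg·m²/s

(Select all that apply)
A

moment of inertia has SI base units: kg * m^2

Checking each option against kg * m^2:
  A. kg·m²: ✓ matches
  B. kg·m: ✗ does not match
  C. N·m: ✗ does not match
  D. kg/m²: ✗ does not match
  E. kg·m²/s: ✗ does not match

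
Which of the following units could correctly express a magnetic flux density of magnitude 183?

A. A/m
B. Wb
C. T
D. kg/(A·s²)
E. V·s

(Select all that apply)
C, D

magnetic flux density has SI base units: kg / (A * s^2)

Checking each option against kg / (A * s^2):
  A. A/m: ✗ does not match
  B. Wb: ✗ does not match
  C. T: ✓ matches
  D. kg/(A·s²): ✓ matches
  E. V·s: ✗ does not match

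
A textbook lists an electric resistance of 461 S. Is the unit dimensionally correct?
No

electric resistance has SI base units: kg * m^2 / (A^2 * s^3)
S does NOT reduce to kg * m^2 / (A^2 * s^3); a valid unit for electric resistance would be e.g. Ω.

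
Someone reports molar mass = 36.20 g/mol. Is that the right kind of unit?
Yes

molar mass has SI base units: kg / mol
g/mol reduces to the same SI base units, so it is a valid unit for molar mass.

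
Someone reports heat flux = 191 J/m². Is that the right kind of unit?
No

heat flux has SI base units: kg / s^3
J/m² does NOT reduce to kg / s^3; a valid unit for heat flux would be e.g. W/m².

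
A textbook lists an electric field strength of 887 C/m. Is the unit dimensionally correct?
No

electric field strength has SI base units: kg * m / (A * s^3)
C/m does NOT reduce to kg * m / (A * s^3); a valid unit for electric field strength would be e.g. V/m.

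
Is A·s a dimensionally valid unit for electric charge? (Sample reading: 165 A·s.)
Yes

electric charge has SI base units: A * s
A·s reduces to the same SI base units, so it is a valid unit for electric charge.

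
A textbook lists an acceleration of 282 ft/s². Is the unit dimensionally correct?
Yes

acceleration has SI base units: m / s^2
ft/s² reduces to the same SI base units, so it is a valid unit for acceleration.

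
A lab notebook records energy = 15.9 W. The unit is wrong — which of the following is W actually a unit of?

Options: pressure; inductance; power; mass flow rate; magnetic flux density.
power

energy should have units dimensionally equivalent to kg * m^2 / s^2 (e.g. J).
The given unit 'W' reduces to kg * m^2 / s^3. Of the listed options, that is the dimensionality of power.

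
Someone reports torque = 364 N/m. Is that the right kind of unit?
No

torque has SI base units: kg * m^2 / s^2
N/m does NOT reduce to kg * m^2 / s^2; a valid unit for torque would be e.g. N·m.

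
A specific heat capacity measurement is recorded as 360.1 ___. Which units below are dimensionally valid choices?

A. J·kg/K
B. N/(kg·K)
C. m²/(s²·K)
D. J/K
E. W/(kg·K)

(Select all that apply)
C

specific heat capacity has SI base units: m^2 / (s^2 * K)

Checking each option against m^2 / (s^2 * K):
  A. J·kg/K: ✗ does not match
  B. N/(kg·K): ✗ does not match
  C. m²/(s²·K): ✓ matches
  D. J/K: ✗ does not match
  E. W/(kg·K): ✗ does not match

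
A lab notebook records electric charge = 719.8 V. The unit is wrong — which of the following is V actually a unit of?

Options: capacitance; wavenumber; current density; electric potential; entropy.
electric potential

electric charge should have units dimensionally equivalent to A * s (e.g. C).
The given unit 'V' reduces to kg * m^2 / (A * s^3). Of the listed options, that is the dimensionality of electric potential.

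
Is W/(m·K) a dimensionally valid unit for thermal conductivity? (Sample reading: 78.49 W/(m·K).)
Yes

thermal conductivity has SI base units: kg * m / (s^3 * K)
W/(m·K) reduces to the same SI base units, so it is a valid unit for thermal conductivity.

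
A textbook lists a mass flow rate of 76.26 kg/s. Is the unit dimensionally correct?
Yes

mass flow rate has SI base units: kg / s
kg/s reduces to the same SI base units, so it is a valid unit for mass flow rate.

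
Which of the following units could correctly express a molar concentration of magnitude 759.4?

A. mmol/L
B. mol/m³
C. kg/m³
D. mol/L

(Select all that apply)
A, B, D

molar concentration has SI base units: mol / m^3

Checking each option against mol / m^3:
  A. mmol/L: ✓ matches
  B. mol/m³: ✓ matches
  C. kg/m³: ✗ does not match
  D. mol/L: ✓ matches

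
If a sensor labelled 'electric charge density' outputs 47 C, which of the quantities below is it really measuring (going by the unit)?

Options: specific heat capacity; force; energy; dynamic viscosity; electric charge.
electric charge

electric charge density should have units dimensionally equivalent to A * s / m^3 (e.g. C/m³).
The given unit 'C' reduces to A * s. Of the listed options, that is the dimensionality of electric charge.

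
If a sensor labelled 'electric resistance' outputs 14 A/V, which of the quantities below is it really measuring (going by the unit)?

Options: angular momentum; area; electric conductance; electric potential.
electric conductance

electric resistance should have units dimensionally equivalent to kg * m^2 / (A^2 * s^3) (e.g. Ω).
The given unit 'A/V' reduces to A^2 * s^3 / (kg * m^2). Of the listed options, that is the dimensionality of electric conductance.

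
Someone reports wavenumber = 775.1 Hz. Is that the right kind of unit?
No

wavenumber has SI base units: 1 / m
Hz does NOT reduce to 1 / m; a valid unit for wavenumber would be e.g. 1/m.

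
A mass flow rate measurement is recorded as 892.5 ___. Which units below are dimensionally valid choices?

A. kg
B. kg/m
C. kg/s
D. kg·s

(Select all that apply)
C

mass flow rate has SI base units: kg / s

Checking each option against kg / s:
  A. kg: ✗ does not match
  B. kg/m: ✗ does not match
  C. kg/s: ✓ matches
  D. kg·s: ✗ does not match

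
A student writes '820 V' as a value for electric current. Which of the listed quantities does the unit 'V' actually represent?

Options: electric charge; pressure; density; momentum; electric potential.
electric potential

electric current should have units dimensionally equivalent to A (e.g. A).
The given unit 'V' reduces to kg * m^2 / (A * s^3). Of the listed options, that is the dimensionality of electric potential.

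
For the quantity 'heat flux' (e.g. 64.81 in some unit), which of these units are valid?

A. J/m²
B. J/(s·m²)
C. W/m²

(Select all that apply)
B, C

heat flux has SI base units: kg / s^3

Checking each option against kg / s^3:
  A. J/m²: ✗ does not match
  B. J/(s·m²): ✓ matches
  C. W/m²: ✓ matches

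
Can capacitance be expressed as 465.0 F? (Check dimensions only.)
Yes

capacitance has SI base units: A^2 * s^4 / (kg * m^2)
F reduces to the same SI base units, so it is a valid unit for capacitance.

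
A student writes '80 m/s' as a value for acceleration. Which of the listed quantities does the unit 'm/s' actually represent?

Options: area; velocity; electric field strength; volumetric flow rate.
velocity

acceleration should have units dimensionally equivalent to m / s^2 (e.g. m/s²).
The given unit 'm/s' reduces to m / s. Of the listed options, that is the dimensionality of velocity.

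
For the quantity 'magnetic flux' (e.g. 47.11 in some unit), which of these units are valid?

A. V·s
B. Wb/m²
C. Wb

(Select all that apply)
A, C

magnetic flux has SI base units: kg * m^2 / (A * s^2)

Checking each option against kg * m^2 / (A * s^2):
  A. V·s: ✓ matches
  B. Wb/m²: ✗ does not match
  C. Wb: ✓ matches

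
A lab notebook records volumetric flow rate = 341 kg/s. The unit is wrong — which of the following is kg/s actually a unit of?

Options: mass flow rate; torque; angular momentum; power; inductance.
mass flow rate

volumetric flow rate should have units dimensionally equivalent to m^3 / s (e.g. m³/s).
The given unit 'kg/s' reduces to kg / s. Of the listed options, that is the dimensionality of mass flow rate.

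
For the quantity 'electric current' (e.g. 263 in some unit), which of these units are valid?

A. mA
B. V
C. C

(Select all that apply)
A

electric current has SI base units: A

Checking each option against A:
  A. mA: ✓ matches
  B. V: ✗ does not match
  C. C: ✗ does not match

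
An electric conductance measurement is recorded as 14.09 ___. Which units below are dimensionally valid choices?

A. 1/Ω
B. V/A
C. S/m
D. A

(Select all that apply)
A

electric conductance has SI base units: A^2 * s^3 / (kg * m^2)

Checking each option against A^2 * s^3 / (kg * m^2):
  A. 1/Ω: ✓ matches
  B. V/A: ✗ does not match
  C. S/m: ✗ does not match
  D. A: ✗ does not match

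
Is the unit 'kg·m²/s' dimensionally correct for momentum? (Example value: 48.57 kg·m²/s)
No

momentum has SI base units: kg * m / s
kg·m²/s does NOT reduce to kg * m / s; a valid unit for momentum would be e.g. kg·m/s.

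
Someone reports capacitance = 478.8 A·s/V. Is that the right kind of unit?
Yes

capacitance has SI base units: A^2 * s^4 / (kg * m^2)
A·s/V reduces to the same SI base units, so it is a valid unit for capacitance.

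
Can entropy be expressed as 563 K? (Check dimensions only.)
No

entropy has SI base units: kg * m^2 / (s^2 * K)
K does NOT reduce to kg * m^2 / (s^2 * K); a valid unit for entropy would be e.g. J/K.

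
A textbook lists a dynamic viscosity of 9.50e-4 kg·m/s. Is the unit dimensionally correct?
No

dynamic viscosity has SI base units: kg / (m * s)
kg·m/s does NOT reduce to kg / (m * s); a valid unit for dynamic viscosity would be e.g. Pa·s.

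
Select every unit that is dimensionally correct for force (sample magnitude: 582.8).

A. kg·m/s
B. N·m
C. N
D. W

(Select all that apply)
C

force has SI base units: kg * m / s^2

Checking each option against kg * m / s^2:
  A. kg·m/s: ✗ does not match
  B. N·m: ✗ does not match
  C. N: ✓ matches
  D. W: ✗ does not match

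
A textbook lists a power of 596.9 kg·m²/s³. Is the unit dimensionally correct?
Yes

power has SI base units: kg * m^2 / s^3
kg·m²/s³ reduces to the same SI base units, so it is a valid unit for power.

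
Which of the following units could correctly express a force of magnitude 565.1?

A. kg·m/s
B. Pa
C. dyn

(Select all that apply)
C

force has SI base units: kg * m / s^2

Checking each option against kg * m / s^2:
  A. kg·m/s: ✗ does not match
  B. Pa: ✗ does not match
  C. dyn: ✓ matches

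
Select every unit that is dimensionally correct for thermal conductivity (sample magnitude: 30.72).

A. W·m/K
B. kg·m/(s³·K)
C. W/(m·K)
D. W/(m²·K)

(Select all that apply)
B, C

thermal conductivity has SI base units: kg * m / (s^3 * K)

Checking each option against kg * m / (s^3 * K):
  A. W·m/K: ✗ does not match
  B. kg·m/(s³·K): ✓ matches
  C. W/(m·K): ✓ matches
  D. W/(m²·K): ✗ does not match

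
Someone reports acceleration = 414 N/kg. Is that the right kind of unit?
Yes

acceleration has SI base units: m / s^2
N/kg reduces to the same SI base units, so it is a valid unit for acceleration.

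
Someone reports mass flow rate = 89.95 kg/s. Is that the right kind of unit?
Yes

mass flow rate has SI base units: kg / s
kg/s reduces to the same SI base units, so it is a valid unit for mass flow rate.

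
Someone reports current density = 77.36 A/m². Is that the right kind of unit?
Yes

current density has SI base units: A / m^2
A/m² reduces to the same SI base units, so it is a valid unit for current density.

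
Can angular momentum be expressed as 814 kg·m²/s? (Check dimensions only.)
Yes

angular momentum has SI base units: kg * m^2 / s
kg·m²/s reduces to the same SI base units, so it is a valid unit for angular momentum.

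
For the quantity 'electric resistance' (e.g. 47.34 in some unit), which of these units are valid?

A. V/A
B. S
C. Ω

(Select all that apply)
A, C

electric resistance has SI base units: kg * m^2 / (A^2 * s^3)

Checking each option against kg * m^2 / (A^2 * s^3):
  A. V/A: ✓ matches
  B. S: ✗ does not match
  C. Ω: ✓ matches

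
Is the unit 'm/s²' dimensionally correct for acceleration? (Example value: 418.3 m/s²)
Yes

acceleration has SI base units: m / s^2
m/s² reduces to the same SI base units, so it is a valid unit for acceleration.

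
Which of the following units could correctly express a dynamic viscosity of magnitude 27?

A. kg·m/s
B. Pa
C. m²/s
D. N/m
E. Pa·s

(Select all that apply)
E

dynamic viscosity has SI base units: kg / (m * s)

Checking each option against kg / (m * s):
  A. kg·m/s: ✗ does not match
  B. Pa: ✗ does not match
  C. m²/s: ✗ does not match
  D. N/m: ✗ does not match
  E. Pa·s: ✓ matches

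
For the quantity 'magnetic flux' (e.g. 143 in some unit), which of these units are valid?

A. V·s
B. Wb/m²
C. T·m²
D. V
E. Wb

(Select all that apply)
A, C, E

magnetic flux has SI base units: kg * m^2 / (A * s^2)

Checking each option against kg * m^2 / (A * s^2):
  A. V·s: ✓ matches
  B. Wb/m²: ✗ does not match
  C. T·m²: ✓ matches
  D. V: ✗ does not match
  E. Wb: ✓ matches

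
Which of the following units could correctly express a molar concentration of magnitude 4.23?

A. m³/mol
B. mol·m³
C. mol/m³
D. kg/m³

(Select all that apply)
C

molar concentration has SI base units: mol / m^3

Checking each option against mol / m^3:
  A. m³/mol: ✗ does not match
  B. mol·m³: ✗ does not match
  C. mol/m³: ✓ matches
  D. kg/m³: ✗ does not match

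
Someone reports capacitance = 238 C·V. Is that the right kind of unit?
No

capacitance has SI base units: A^2 * s^4 / (kg * m^2)
C·V does NOT reduce to A^2 * s^4 / (kg * m^2); a valid unit for capacitance would be e.g. F.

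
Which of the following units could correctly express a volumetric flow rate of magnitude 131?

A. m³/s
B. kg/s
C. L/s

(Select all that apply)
A, C

volumetric flow rate has SI base units: m^3 / s

Checking each option against m^3 / s:
  A. m³/s: ✓ matches
  B. kg/s: ✗ does not match
  C. L/s: ✓ matches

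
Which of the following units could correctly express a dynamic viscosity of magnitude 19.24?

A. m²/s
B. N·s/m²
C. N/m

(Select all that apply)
B

dynamic viscosity has SI base units: kg / (m * s)

Checking each option against kg / (m * s):
  A. m²/s: ✗ does not match
  B. N·s/m²: ✓ matches
  C. N/m: ✗ does not match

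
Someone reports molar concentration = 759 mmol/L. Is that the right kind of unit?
Yes

molar concentration has SI base units: mol / m^3
mmol/L reduces to the same SI base units, so it is a valid unit for molar concentration.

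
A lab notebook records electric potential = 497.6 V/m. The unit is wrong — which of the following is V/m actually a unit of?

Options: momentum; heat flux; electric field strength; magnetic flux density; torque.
electric field strength

electric potential should have units dimensionally equivalent to kg * m^2 / (A * s^3) (e.g. V).
The given unit 'V/m' reduces to kg * m / (A * s^3). Of the listed options, that is the dimensionality of electric field strength.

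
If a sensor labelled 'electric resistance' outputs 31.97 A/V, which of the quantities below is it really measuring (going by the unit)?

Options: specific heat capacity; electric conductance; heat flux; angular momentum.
electric conductance

electric resistance should have units dimensionally equivalent to kg * m^2 / (A^2 * s^3) (e.g. Ω).
The given unit 'A/V' reduces to A^2 * s^3 / (kg * m^2). Of the listed options, that is the dimensionality of electric conductance.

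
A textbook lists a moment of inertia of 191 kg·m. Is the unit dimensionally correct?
No

moment of inertia has SI base units: kg * m^2
kg·m does NOT reduce to kg * m^2; a valid unit for moment of inertia would be e.g. kg·m².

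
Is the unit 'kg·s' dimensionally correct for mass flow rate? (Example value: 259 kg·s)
No

mass flow rate has SI base units: kg / s
kg·s does NOT reduce to kg / s; a valid unit for mass flow rate would be e.g. kg/s.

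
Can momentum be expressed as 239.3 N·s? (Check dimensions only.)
Yes

momentum has SI base units: kg * m / s
N·s reduces to the same SI base units, so it is a valid unit for momentum.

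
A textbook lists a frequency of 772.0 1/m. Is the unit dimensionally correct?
No

frequency has SI base units: 1 / s
1/m does NOT reduce to 1 / s; a valid unit for frequency would be e.g. Hz.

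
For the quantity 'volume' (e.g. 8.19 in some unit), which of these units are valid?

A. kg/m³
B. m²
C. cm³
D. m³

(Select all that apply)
C, D

volume has SI base units: m^3

Checking each option against m^3:
  A. kg/m³: ✗ does not match
  B. m²: ✗ does not match
  C. cm³: ✓ matches
  D. m³: ✓ matches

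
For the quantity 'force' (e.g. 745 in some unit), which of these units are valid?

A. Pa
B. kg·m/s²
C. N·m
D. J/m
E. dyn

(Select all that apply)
B, D, E

force has SI base units: kg * m / s^2

Checking each option against kg * m / s^2:
  A. Pa: ✗ does not match
  B. kg·m/s²: ✓ matches
  C. N·m: ✗ does not match
  D. J/m: ✓ matches
  E. dyn: ✓ matches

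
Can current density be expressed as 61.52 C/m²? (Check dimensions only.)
No

current density has SI base units: A / m^2
C/m² does NOT reduce to A / m^2; a valid unit for current density would be e.g. A/m².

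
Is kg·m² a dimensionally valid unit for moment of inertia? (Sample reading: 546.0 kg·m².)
Yes

moment of inertia has SI base units: kg * m^2
kg·m² reduces to the same SI base units, so it is a valid unit for moment of inertia.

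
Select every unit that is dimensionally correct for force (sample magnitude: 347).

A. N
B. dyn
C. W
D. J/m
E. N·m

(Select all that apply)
A, B, D

force has SI base units: kg * m / s^2

Checking each option against kg * m / s^2:
  A. N: ✓ matches
  B. dyn: ✓ matches
  C. W: ✗ does not match
  D. J/m: ✓ matches
  E. N·m: ✗ does not match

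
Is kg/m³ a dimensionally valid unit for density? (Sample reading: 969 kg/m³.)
Yes

density has SI base units: kg / m^3
kg/m³ reduces to the same SI base units, so it is a valid unit for density.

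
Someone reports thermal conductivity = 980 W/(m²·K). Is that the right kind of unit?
No

thermal conductivity has SI base units: kg * m / (s^3 * K)
W/(m²·K) does NOT reduce to kg * m / (s^3 * K); a valid unit for thermal conductivity would be e.g. W/(m·K).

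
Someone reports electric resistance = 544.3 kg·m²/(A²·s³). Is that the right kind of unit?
Yes

electric resistance has SI base units: kg * m^2 / (A^2 * s^3)
kg·m²/(A²·s³) reduces to the same SI base units, so it is a valid unit for electric resistance.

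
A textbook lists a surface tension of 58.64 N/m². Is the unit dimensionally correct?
No

surface tension has SI base units: kg / s^2
N/m² does NOT reduce to kg / s^2; a valid unit for surface tension would be e.g. N/m.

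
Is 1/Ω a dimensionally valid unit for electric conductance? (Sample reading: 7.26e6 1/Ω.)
Yes

electric conductance has SI base units: A^2 * s^3 / (kg * m^2)
1/Ω reduces to the same SI base units, so it is a valid unit for electric conductance.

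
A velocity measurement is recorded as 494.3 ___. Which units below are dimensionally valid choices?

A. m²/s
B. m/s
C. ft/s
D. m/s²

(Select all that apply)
B, C

velocity has SI base units: m / s

Checking each option against m / s:
  A. m²/s: ✗ does not match
  B. m/s: ✓ matches
  C. ft/s: ✓ matches
  D. m/s²: ✗ does not match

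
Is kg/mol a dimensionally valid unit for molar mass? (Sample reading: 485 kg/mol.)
Yes

molar mass has SI base units: kg / mol
kg/mol reduces to the same SI base units, so it is a valid unit for molar mass.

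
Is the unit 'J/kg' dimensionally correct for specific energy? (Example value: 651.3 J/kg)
Yes

specific energy has SI base units: m^2 / s^2
J/kg reduces to the same SI base units, so it is a valid unit for specific energy.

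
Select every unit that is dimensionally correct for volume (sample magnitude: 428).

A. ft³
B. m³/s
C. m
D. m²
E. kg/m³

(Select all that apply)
A

volume has SI base units: m^3

Checking each option against m^3:
  A. ft³: ✓ matches
  B. m³/s: ✗ does not match
  C. m: ✗ does not match
  D. m²: ✗ does not match
  E. kg/m³: ✗ does not match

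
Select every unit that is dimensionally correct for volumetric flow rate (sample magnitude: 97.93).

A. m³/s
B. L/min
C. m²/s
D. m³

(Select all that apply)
A, B

volumetric flow rate has SI base units: m^3 / s

Checking each option against m^3 / s:
  A. m³/s: ✓ matches
  B. L/min: ✓ matches
  C. m²/s: ✗ does not match
  D. m³: ✗ does not match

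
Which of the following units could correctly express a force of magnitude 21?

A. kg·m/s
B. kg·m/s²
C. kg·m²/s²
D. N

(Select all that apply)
B, D

force has SI base units: kg * m / s^2

Checking each option against kg * m / s^2:
  A. kg·m/s: ✗ does not match
  B. kg·m/s²: ✓ matches
  C. kg·m²/s²: ✗ does not match
  D. N: ✓ matches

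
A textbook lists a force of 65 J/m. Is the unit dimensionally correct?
Yes

force has SI base units: kg * m / s^2
J/m reduces to the same SI base units, so it is a valid unit for force.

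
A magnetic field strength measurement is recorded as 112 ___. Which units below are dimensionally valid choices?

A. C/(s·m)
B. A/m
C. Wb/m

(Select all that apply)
A, B

magnetic field strength has SI base units: A / m

Checking each option against A / m:
  A. C/(s·m): ✓ matches
  B. A/m: ✓ matches
  C. Wb/m: ✗ does not match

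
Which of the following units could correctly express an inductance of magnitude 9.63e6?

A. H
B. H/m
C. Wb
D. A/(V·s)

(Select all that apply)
A

inductance has SI base units: kg * m^2 / (A^2 * s^2)

Checking each option against kg * m^2 / (A^2 * s^2):
  A. H: ✓ matches
  B. H/m: ✗ does not match
  C. Wb: ✗ does not match
  D. A/(V·s): ✗ does not match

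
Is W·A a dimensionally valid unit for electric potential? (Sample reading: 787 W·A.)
No

electric potential has SI base units: kg * m^2 / (A * s^3)
W·A does NOT reduce to kg * m^2 / (A * s^3); a valid unit for electric potential would be e.g. V.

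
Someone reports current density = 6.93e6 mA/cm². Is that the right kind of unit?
Yes

current density has SI base units: A / m^2
mA/cm² reduces to the same SI base units, so it is a valid unit for current density.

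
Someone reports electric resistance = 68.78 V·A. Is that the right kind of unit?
No

electric resistance has SI base units: kg * m^2 / (A^2 * s^3)
V·A does NOT reduce to kg * m^2 / (A^2 * s^3); a valid unit for electric resistance would be e.g. Ω.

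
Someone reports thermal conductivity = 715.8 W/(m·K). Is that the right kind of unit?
Yes

thermal conductivity has SI base units: kg * m / (s^3 * K)
W/(m·K) reduces to the same SI base units, so it is a valid unit for thermal conductivity.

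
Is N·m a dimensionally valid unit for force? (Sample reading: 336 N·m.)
No

force has SI base units: kg * m / s^2
N·m does NOT reduce to kg * m / s^2; a valid unit for force would be e.g. N.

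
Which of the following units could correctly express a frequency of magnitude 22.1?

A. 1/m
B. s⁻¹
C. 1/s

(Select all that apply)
B, C

frequency has SI base units: 1 / s

Checking each option against 1 / s:
  A. 1/m: ✗ does not match
  B. s⁻¹: ✓ matches
  C. 1/s: ✓ matches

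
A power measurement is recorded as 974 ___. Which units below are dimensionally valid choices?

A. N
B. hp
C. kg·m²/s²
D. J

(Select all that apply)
B

power has SI base units: kg * m^2 / s^3

Checking each option against kg * m^2 / s^3:
  A. N: ✗ does not match
  B. hp: ✓ matches
  C. kg·m²/s²: ✗ does not match
  D. J: ✗ does not match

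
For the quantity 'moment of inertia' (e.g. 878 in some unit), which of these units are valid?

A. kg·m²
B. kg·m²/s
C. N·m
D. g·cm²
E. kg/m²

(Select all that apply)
A, D

moment of inertia has SI base units: kg * m^2

Checking each option against kg * m^2:
  A. kg·m²: ✓ matches
  B. kg·m²/s: ✗ does not match
  C. N·m: ✗ does not match
  D. g·cm²: ✓ matches
  E. kg/m²: ✗ does not match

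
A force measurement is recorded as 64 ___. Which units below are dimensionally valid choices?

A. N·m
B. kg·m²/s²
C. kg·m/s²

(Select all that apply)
C

force has SI base units: kg * m / s^2

Checking each option against kg * m / s^2:
  A. N·m: ✗ does not match
  B. kg·m²/s²: ✗ does not match
  C. kg·m/s²: ✓ matches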